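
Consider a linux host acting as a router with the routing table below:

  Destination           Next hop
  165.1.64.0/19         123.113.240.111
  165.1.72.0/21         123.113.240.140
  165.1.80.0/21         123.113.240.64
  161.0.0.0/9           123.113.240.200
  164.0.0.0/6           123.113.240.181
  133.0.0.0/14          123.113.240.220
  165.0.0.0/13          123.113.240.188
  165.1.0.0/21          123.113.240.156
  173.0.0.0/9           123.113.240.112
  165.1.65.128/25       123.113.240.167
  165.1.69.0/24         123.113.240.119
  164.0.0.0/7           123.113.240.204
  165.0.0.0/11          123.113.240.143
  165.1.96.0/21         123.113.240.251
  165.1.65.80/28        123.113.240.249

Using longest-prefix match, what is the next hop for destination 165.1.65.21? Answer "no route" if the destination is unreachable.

123.113.240.111

Routes whose prefix contains 165.1.65.21:
  164.0.0.0/6 (164.0.0.0 - 167.255.255.255) -> 123.113.240.181
  164.0.0.0/7 (164.0.0.0 - 165.255.255.255) -> 123.113.240.204
  165.0.0.0/11 (165.0.0.0 - 165.31.255.255) -> 123.113.240.143
  165.0.0.0/13 (165.0.0.0 - 165.7.255.255) -> 123.113.240.188
  165.1.64.0/19 (165.1.64.0 - 165.1.95.255) -> 123.113.240.111
More-specific entries that do NOT match:
  165.1.65.80/28 (165.1.65.80 - 165.1.65.95) does not contain 165.1.65.21
  165.1.65.128/25 (165.1.65.128 - 165.1.65.255) does not contain 165.1.65.21
  165.1.69.0/24 (165.1.69.0 - 165.1.69.255) does not contain 165.1.65.21
  165.1.72.0/21 (165.1.72.0 - 165.1.79.255) does not contain 165.1.65.21
  165.1.80.0/21 (165.1.80.0 - 165.1.87.255) does not contain 165.1.65.21
  165.1.0.0/21 (165.1.0.0 - 165.1.7.255) does not contain 165.1.65.21
  165.1.96.0/21 (165.1.96.0 - 165.1.103.255) does not contain 165.1.65.21
Longest matching prefix is /19 -> next hop 123.113.240.111.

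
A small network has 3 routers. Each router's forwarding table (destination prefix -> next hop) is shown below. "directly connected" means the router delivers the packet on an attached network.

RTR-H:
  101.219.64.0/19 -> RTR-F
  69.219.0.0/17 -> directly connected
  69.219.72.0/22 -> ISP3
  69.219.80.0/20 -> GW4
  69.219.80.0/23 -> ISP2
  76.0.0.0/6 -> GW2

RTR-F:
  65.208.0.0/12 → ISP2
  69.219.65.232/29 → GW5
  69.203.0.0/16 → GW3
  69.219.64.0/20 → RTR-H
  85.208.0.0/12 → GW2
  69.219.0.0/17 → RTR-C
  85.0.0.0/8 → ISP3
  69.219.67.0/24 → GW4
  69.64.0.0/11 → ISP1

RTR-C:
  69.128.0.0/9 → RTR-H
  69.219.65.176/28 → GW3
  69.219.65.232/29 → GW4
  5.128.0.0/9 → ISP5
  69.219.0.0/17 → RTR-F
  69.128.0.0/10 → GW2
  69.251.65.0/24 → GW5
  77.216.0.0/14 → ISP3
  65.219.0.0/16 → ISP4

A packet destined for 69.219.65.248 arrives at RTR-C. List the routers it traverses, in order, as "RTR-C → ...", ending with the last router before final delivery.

At RTR-C: longest match for 69.219.65.248 is 69.219.0.0/17 -> RTR-F
At RTR-F: longest match for 69.219.65.248 is 69.219.64.0/20 -> RTR-H
At RTR-H: longest match for 69.219.65.248 is 69.219.0.0/17 -> directly connected

RTR-C → RTR-F → RTR-H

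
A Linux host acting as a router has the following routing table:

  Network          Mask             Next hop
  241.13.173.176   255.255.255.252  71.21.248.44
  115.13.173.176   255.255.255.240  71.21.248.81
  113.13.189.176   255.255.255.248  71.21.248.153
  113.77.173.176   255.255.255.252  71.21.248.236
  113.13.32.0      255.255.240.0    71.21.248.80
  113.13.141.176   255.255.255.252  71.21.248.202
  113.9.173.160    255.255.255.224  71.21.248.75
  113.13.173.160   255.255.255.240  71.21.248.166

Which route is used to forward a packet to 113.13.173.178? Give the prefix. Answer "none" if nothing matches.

113.13.173.178 is outside every listed prefix and there is no default route.

none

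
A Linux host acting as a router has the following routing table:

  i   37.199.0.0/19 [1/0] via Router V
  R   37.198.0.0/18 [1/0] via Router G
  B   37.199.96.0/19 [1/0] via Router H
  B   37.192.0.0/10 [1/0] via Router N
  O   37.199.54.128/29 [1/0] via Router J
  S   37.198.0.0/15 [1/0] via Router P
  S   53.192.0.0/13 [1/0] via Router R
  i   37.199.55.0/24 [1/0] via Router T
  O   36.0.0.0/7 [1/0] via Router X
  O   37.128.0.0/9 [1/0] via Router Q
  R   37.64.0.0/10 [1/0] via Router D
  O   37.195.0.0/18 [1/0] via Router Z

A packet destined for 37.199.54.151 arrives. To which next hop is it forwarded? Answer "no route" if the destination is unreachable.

Routes whose prefix contains 37.199.54.151:
  36.0.0.0/7 (36.0.0.0 - 37.255.255.255) -> Router X
  37.128.0.0/9 (37.128.0.0 - 37.255.255.255) -> Router Q
  37.192.0.0/10 (37.192.0.0 - 37.255.255.255) -> Router N
  37.198.0.0/15 (37.198.0.0 - 37.199.255.255) -> Router P
More-specific entries that do NOT match:
  37.199.54.128/29 (37.199.54.128 - 37.199.54.135) does not contain 37.199.54.151
  37.199.55.0/24 (37.199.55.0 - 37.199.55.255) does not contain 37.199.54.151
  37.199.0.0/19 (37.199.0.0 - 37.199.31.255) does not contain 37.199.54.151
  37.199.96.0/19 (37.199.96.0 - 37.199.127.255) does not contain 37.199.54.151
  37.198.0.0/18 (37.198.0.0 - 37.198.63.255) does not contain 37.199.54.151
  37.195.0.0/18 (37.195.0.0 - 37.195.63.255) does not contain 37.199.54.151
Longest matching prefix is /15 -> next hop Router P.

Router P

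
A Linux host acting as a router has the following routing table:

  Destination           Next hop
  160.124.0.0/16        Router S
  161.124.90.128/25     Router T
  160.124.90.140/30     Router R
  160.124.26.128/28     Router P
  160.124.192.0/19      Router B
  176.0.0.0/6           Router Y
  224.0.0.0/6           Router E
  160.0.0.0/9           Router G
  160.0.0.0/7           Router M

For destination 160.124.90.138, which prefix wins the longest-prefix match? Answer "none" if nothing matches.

Entries matching 160.124.90.138:
  160.0.0.0/7 (160.0.0.0 - 161.255.255.255)
  160.0.0.0/9 (160.0.0.0 - 160.127.255.255)
  160.124.0.0/16 (160.124.0.0 - 160.124.255.255)
Most specific is 160.124.0.0/16.

160.124.0.0/16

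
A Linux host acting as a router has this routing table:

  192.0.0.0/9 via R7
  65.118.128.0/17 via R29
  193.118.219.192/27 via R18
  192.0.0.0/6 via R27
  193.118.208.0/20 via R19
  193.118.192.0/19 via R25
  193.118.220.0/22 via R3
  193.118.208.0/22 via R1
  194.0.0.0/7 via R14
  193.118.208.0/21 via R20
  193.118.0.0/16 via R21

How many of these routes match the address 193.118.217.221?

Prefixes containing 193.118.217.221:
  192.0.0.0/6 (192.0.0.0 - 195.255.255.255)
  193.118.0.0/16 (193.118.0.0 - 193.118.255.255)
  193.118.192.0/19 (193.118.192.0 - 193.118.223.255)
  193.118.208.0/20 (193.118.208.0 - 193.118.223.255)
Total matching entries: 4.

4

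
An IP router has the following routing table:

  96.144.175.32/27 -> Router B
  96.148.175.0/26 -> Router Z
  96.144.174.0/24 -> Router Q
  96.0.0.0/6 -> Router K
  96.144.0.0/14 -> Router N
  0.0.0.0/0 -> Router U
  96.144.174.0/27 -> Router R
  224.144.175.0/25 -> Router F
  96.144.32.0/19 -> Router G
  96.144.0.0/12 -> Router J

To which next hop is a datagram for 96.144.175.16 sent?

Routes whose prefix contains 96.144.175.16:
  0.0.0.0/0 (default, matches everything) -> Router U
  96.0.0.0/6 (96.0.0.0 - 99.255.255.255) -> Router K
  96.144.0.0/12 (96.144.0.0 - 96.159.255.255) -> Router J
  96.144.0.0/14 (96.144.0.0 - 96.147.255.255) -> Router N
More-specific entries that do NOT match:
  96.144.175.32/27 (96.144.175.32 - 96.144.175.63) does not contain 96.144.175.16
  96.144.174.0/27 (96.144.174.0 - 96.144.174.31) does not contain 96.144.175.16
  96.148.175.0/26 (96.148.175.0 - 96.148.175.63) does not contain 96.144.175.16
  224.144.175.0/25 (224.144.175.0 - 224.144.175.127) does not contain 96.144.175.16
  96.144.174.0/24 (96.144.174.0 - 96.144.174.255) does not contain 96.144.175.16
  96.144.32.0/19 (96.144.32.0 - 96.144.63.255) does not contain 96.144.175.16
Longest matching prefix is /14 -> next hop Router N.

Router N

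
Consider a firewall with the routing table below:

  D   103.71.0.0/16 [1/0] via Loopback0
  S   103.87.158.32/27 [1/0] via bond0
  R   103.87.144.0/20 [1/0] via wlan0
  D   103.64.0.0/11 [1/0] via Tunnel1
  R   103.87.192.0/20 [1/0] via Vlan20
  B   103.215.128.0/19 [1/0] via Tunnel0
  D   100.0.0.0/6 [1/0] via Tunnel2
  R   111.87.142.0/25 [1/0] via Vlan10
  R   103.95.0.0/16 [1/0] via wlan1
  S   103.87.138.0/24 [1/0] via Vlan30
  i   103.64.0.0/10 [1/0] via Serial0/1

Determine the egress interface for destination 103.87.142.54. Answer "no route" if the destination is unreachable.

Tunnel1

Routes whose prefix contains 103.87.142.54:
  100.0.0.0/6 (100.0.0.0 - 103.255.255.255) -> Tunnel2
  103.64.0.0/10 (103.64.0.0 - 103.127.255.255) -> Serial0/1
  103.64.0.0/11 (103.64.0.0 - 103.95.255.255) -> Tunnel1
More-specific entries that do NOT match:
  103.87.158.32/27 (103.87.158.32 - 103.87.158.63) does not contain 103.87.142.54
  111.87.142.0/25 (111.87.142.0 - 111.87.142.127) does not contain 103.87.142.54
  103.87.138.0/24 (103.87.138.0 - 103.87.138.255) does not contain 103.87.142.54
  103.87.144.0/20 (103.87.144.0 - 103.87.159.255) does not contain 103.87.142.54
  103.87.192.0/20 (103.87.192.0 - 103.87.207.255) does not contain 103.87.142.54
  103.215.128.0/19 (103.215.128.0 - 103.215.159.255) does not contain 103.87.142.54
  103.71.0.0/16 (103.71.0.0 - 103.71.255.255) does not contain 103.87.142.54
  103.95.0.0/16 (103.95.0.0 - 103.95.255.255) does not contain 103.87.142.54
Longest matching prefix is /11 -> interface Tunnel1.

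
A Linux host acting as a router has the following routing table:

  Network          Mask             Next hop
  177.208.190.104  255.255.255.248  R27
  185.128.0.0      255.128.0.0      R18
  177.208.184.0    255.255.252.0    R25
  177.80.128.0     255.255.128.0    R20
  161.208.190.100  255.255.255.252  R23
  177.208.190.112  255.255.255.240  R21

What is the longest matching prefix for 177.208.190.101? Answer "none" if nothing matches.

none

177.208.190.101 is outside every listed prefix and there is no default route.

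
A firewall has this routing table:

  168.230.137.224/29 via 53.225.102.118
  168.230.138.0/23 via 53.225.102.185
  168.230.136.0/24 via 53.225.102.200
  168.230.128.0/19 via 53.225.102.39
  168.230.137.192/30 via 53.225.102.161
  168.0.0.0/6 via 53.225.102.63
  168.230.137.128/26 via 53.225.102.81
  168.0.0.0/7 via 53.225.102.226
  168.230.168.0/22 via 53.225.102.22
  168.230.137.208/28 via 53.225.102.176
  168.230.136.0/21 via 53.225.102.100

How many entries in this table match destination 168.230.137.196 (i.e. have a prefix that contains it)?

4

Prefixes containing 168.230.137.196:
  168.0.0.0/6 (168.0.0.0 - 171.255.255.255)
  168.0.0.0/7 (168.0.0.0 - 169.255.255.255)
  168.230.128.0/19 (168.230.128.0 - 168.230.159.255)
  168.230.136.0/21 (168.230.136.0 - 168.230.143.255)
Total matching entries: 4.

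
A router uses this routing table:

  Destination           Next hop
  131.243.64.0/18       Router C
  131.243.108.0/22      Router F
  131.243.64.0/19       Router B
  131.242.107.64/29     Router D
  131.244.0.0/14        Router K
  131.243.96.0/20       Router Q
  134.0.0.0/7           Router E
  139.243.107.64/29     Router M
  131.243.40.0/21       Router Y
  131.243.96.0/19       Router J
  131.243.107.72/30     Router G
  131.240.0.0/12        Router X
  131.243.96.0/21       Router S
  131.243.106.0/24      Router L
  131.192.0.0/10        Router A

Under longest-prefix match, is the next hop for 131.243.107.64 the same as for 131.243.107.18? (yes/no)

131.243.107.64: longest match 131.243.96.0/20 -> Router Q
131.243.107.18: longest match 131.243.96.0/20 -> Router Q

yes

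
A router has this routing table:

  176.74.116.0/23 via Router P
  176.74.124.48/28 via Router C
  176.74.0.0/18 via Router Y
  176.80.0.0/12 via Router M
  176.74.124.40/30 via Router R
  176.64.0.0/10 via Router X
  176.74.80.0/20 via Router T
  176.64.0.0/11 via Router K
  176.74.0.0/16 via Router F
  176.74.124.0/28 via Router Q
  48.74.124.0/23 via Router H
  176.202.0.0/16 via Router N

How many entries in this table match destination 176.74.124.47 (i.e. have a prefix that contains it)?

3

Prefixes containing 176.74.124.47:
  176.64.0.0/10 (176.64.0.0 - 176.127.255.255)
  176.64.0.0/11 (176.64.0.0 - 176.95.255.255)
  176.74.0.0/16 (176.74.0.0 - 176.74.255.255)
Total matching entries: 3.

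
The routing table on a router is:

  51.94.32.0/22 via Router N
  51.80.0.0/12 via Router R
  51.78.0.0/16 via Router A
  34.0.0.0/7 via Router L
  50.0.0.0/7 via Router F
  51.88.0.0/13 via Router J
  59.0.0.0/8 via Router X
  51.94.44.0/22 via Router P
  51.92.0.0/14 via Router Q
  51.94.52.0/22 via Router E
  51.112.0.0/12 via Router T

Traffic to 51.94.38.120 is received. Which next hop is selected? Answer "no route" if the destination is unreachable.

Router Q

Routes whose prefix contains 51.94.38.120:
  50.0.0.0/7 (50.0.0.0 - 51.255.255.255) -> Router F
  51.80.0.0/12 (51.80.0.0 - 51.95.255.255) -> Router R
  51.88.0.0/13 (51.88.0.0 - 51.95.255.255) -> Router J
  51.92.0.0/14 (51.92.0.0 - 51.95.255.255) -> Router Q
More-specific entries that do NOT match:
  51.94.32.0/22 (51.94.32.0 - 51.94.35.255) does not contain 51.94.38.120
  51.94.44.0/22 (51.94.44.0 - 51.94.47.255) does not contain 51.94.38.120
  51.94.52.0/22 (51.94.52.0 - 51.94.55.255) does not contain 51.94.38.120
  51.78.0.0/16 (51.78.0.0 - 51.78.255.255) does not contain 51.94.38.120
Longest matching prefix is /14 -> next hop Router Q.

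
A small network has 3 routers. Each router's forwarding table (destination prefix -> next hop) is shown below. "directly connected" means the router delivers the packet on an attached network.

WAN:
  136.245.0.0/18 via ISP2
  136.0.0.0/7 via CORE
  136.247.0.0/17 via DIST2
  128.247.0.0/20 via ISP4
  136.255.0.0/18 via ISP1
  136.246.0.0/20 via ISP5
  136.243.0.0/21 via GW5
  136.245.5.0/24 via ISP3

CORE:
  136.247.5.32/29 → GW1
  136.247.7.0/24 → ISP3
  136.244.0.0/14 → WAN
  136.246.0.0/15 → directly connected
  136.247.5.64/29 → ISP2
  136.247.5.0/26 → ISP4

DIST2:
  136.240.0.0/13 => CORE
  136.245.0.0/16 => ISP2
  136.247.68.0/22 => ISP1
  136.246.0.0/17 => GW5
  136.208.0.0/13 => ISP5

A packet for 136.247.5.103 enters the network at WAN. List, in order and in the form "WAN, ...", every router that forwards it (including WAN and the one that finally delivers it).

WAN, DIST2, CORE

At WAN: longest match for 136.247.5.103 is 136.247.0.0/17 -> DIST2
At DIST2: longest match for 136.247.5.103 is 136.240.0.0/13 -> CORE
At CORE: longest match for 136.247.5.103 is 136.246.0.0/15 -> directly connected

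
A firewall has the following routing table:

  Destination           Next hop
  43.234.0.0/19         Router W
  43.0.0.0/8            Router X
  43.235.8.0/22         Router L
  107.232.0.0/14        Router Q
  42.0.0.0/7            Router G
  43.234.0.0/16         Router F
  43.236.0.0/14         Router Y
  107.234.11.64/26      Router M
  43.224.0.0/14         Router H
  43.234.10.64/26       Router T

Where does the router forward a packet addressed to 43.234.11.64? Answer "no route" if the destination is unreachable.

Routes whose prefix contains 43.234.11.64:
  42.0.0.0/7 (42.0.0.0 - 43.255.255.255) -> Router G
  43.0.0.0/8 (43.0.0.0 - 43.255.255.255) -> Router X
  43.234.0.0/16 (43.234.0.0 - 43.234.255.255) -> Router F
  43.234.0.0/19 (43.234.0.0 - 43.234.31.255) -> Router W
More-specific entries that do NOT match:
  107.234.11.64/26 (107.234.11.64 - 107.234.11.127) does not contain 43.234.11.64
  43.234.10.64/26 (43.234.10.64 - 43.234.10.127) does not contain 43.234.11.64
  43.235.8.0/22 (43.235.8.0 - 43.235.11.255) does not contain 43.234.11.64
Longest matching prefix is /19 -> next hop Router W.

Router W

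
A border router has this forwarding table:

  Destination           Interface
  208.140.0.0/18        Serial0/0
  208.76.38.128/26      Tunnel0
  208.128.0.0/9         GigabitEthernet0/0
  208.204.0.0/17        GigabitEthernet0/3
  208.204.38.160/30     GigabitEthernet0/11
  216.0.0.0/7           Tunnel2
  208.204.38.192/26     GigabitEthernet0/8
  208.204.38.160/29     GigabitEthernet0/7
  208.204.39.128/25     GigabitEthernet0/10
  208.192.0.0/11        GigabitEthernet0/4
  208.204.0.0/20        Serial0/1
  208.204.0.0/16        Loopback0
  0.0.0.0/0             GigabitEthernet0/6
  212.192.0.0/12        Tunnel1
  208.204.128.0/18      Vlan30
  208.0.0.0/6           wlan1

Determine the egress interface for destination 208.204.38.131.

Routes whose prefix contains 208.204.38.131:
  0.0.0.0/0 (default, matches everything) -> GigabitEthernet0/6
  208.0.0.0/6 (208.0.0.0 - 211.255.255.255) -> wlan1
  208.128.0.0/9 (208.128.0.0 - 208.255.255.255) -> GigabitEthernet0/0
  208.192.0.0/11 (208.192.0.0 - 208.223.255.255) -> GigabitEthernet0/4
  208.204.0.0/16 (208.204.0.0 - 208.204.255.255) -> Loopback0
  208.204.0.0/17 (208.204.0.0 - 208.204.127.255) -> GigabitEthernet0/3
More-specific entries that do NOT match:
  208.204.38.160/30 (208.204.38.160 - 208.204.38.163) does not contain 208.204.38.131
  208.204.38.160/29 (208.204.38.160 - 208.204.38.167) does not contain 208.204.38.131
  208.76.38.128/26 (208.76.38.128 - 208.76.38.191) does not contain 208.204.38.131
  208.204.38.192/26 (208.204.38.192 - 208.204.38.255) does not contain 208.204.38.131
  208.204.39.128/25 (208.204.39.128 - 208.204.39.255) does not contain 208.204.38.131
  208.204.0.0/20 (208.204.0.0 - 208.204.15.255) does not contain 208.204.38.131
  208.140.0.0/18 (208.140.0.0 - 208.140.63.255) does not contain 208.204.38.131
  208.204.128.0/18 (208.204.128.0 - 208.204.191.255) does not contain 208.204.38.131
Longest matching prefix is /17 -> interface GigabitEthernet0/3.

GigabitEthernet0/3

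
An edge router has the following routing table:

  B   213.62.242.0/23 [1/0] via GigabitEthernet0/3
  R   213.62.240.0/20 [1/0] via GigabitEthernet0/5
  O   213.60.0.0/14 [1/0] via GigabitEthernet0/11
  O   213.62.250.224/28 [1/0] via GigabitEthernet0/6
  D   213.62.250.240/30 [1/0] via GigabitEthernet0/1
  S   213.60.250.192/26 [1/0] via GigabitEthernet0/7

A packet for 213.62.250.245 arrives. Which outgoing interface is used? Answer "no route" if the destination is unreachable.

Routes whose prefix contains 213.62.250.245:
  213.60.0.0/14 (213.60.0.0 - 213.63.255.255) -> GigabitEthernet0/11
  213.62.240.0/20 (213.62.240.0 - 213.62.255.255) -> GigabitEthernet0/5
More-specific entries that do NOT match:
  213.62.250.240/30 (213.62.250.240 - 213.62.250.243) does not contain 213.62.250.245
  213.62.250.224/28 (213.62.250.224 - 213.62.250.239) does not contain 213.62.250.245
  213.60.250.192/26 (213.60.250.192 - 213.60.250.255) does not contain 213.62.250.245
  213.62.242.0/23 (213.62.242.0 - 213.62.243.255) does not contain 213.62.250.245
Longest matching prefix is /20 -> interface GigabitEthernet0/5.

GigabitEthernet0/5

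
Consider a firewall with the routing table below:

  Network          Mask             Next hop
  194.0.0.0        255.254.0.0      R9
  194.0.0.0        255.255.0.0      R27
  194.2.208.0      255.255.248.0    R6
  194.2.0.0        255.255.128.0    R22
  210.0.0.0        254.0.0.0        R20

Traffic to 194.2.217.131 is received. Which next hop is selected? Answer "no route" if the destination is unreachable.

No entry's prefix contains 194.2.217.131; there is no default route.

no route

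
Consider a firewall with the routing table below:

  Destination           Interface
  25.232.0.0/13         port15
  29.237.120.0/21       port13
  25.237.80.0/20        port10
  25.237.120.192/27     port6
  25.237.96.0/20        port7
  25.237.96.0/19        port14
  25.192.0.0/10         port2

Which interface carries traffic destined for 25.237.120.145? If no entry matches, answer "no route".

Routes whose prefix contains 25.237.120.145:
  25.192.0.0/10 (25.192.0.0 - 25.255.255.255) -> port2
  25.232.0.0/13 (25.232.0.0 - 25.239.255.255) -> port15
  25.237.96.0/19 (25.237.96.0 - 25.237.127.255) -> port14
More-specific entries that do NOT match:
  25.237.120.192/27 (25.237.120.192 - 25.237.120.223) does not contain 25.237.120.145
  29.237.120.0/21 (29.237.120.0 - 29.237.127.255) does not contain 25.237.120.145
  25.237.80.0/20 (25.237.80.0 - 25.237.95.255) does not contain 25.237.120.145
  25.237.96.0/20 (25.237.96.0 - 25.237.111.255) does not contain 25.237.120.145
Longest matching prefix is /19 -> interface port14.

port14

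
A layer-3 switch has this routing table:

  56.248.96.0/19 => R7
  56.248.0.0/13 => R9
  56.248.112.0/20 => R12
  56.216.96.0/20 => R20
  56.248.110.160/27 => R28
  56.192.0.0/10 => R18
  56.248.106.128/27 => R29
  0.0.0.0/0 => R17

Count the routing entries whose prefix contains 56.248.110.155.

4

Prefixes containing 56.248.110.155:
  0.0.0.0/0 (default, matches everything)
  56.192.0.0/10 (56.192.0.0 - 56.255.255.255)
  56.248.0.0/13 (56.248.0.0 - 56.255.255.255)
  56.248.96.0/19 (56.248.96.0 - 56.248.127.255)
Total matching entries: 4.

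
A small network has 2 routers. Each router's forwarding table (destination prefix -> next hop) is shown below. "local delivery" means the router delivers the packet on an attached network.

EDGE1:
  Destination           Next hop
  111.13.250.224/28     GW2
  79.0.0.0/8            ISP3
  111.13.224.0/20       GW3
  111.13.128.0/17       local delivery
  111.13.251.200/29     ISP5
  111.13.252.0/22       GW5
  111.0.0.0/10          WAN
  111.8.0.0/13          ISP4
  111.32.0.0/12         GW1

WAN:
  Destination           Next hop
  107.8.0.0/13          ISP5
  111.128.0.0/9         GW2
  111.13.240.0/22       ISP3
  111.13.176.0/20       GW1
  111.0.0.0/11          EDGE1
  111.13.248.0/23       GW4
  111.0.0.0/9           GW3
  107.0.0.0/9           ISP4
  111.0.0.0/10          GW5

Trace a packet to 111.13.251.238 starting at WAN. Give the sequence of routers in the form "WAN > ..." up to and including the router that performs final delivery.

At WAN: longest match for 111.13.251.238 is 111.0.0.0/11 -> EDGE1
At EDGE1: longest match for 111.13.251.238 is 111.13.128.0/17 -> local delivery

WAN > EDGE1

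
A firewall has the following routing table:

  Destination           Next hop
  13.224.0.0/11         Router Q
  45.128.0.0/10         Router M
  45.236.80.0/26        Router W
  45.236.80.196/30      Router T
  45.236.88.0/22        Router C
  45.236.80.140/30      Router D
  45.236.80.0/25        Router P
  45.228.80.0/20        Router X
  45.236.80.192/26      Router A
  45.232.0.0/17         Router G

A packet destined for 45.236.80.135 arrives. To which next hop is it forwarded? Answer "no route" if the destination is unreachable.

no route

No entry's prefix contains 45.236.80.135; there is no default route.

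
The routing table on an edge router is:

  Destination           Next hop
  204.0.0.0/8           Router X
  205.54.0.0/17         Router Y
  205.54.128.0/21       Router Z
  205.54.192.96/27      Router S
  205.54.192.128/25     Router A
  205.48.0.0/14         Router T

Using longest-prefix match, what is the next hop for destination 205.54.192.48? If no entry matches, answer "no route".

no route

No entry's prefix contains 205.54.192.48; there is no default route.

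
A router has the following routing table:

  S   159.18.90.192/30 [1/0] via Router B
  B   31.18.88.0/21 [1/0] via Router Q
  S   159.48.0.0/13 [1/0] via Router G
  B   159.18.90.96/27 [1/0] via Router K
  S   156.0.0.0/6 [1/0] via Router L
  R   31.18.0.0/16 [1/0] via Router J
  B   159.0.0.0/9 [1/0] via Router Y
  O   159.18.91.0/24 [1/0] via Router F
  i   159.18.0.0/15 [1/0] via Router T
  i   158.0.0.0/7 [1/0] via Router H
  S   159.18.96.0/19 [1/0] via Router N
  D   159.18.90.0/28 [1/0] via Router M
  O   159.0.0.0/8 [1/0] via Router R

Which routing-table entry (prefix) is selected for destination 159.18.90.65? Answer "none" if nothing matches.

159.18.0.0/15

Entries matching 159.18.90.65:
  156.0.0.0/6 (156.0.0.0 - 159.255.255.255)
  158.0.0.0/7 (158.0.0.0 - 159.255.255.255)
  159.0.0.0/8 (159.0.0.0 - 159.255.255.255)
  159.0.0.0/9 (159.0.0.0 - 159.127.255.255)
  159.18.0.0/15 (159.18.0.0 - 159.19.255.255)
Most specific is 159.18.0.0/15.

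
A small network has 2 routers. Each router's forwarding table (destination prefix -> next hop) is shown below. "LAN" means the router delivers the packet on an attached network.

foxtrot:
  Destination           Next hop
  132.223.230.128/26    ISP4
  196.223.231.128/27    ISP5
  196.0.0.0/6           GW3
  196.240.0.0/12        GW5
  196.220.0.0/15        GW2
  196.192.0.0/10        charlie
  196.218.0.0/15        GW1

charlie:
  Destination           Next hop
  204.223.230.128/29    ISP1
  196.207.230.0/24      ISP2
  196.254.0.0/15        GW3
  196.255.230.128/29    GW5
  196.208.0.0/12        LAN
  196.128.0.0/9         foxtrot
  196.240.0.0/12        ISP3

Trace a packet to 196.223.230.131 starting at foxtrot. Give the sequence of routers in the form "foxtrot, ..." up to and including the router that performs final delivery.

At foxtrot: longest match for 196.223.230.131 is 196.192.0.0/10 -> charlie
At charlie: longest match for 196.223.230.131 is 196.208.0.0/12 -> LAN

foxtrot, charlie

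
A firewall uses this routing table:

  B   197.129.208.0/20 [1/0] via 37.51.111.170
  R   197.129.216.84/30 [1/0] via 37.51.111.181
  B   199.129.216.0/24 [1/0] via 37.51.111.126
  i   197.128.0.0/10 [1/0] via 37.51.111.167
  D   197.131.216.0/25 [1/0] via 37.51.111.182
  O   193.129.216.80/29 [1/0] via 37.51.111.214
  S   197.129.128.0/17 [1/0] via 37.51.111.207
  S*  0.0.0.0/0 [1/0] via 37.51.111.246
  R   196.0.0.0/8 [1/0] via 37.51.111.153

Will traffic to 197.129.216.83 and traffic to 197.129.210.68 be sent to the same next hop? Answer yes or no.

197.129.216.83: longest match 197.129.208.0/20 -> 37.51.111.170
197.129.210.68: longest match 197.129.208.0/20 -> 37.51.111.170

yes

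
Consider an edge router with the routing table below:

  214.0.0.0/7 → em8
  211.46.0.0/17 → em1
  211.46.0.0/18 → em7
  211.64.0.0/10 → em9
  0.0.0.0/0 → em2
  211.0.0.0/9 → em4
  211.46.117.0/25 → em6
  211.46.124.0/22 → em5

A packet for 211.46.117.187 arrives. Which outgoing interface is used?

Routes whose prefix contains 211.46.117.187:
  0.0.0.0/0 (default, matches everything) -> em2
  211.0.0.0/9 (211.0.0.0 - 211.127.255.255) -> em4
  211.46.0.0/17 (211.46.0.0 - 211.46.127.255) -> em1
More-specific entries that do NOT match:
  211.46.117.0/25 (211.46.117.0 - 211.46.117.127) does not contain 211.46.117.187
  211.46.124.0/22 (211.46.124.0 - 211.46.127.255) does not contain 211.46.117.187
  211.46.0.0/18 (211.46.0.0 - 211.46.63.255) does not contain 211.46.117.187
Longest matching prefix is /17 -> interface em1.

em1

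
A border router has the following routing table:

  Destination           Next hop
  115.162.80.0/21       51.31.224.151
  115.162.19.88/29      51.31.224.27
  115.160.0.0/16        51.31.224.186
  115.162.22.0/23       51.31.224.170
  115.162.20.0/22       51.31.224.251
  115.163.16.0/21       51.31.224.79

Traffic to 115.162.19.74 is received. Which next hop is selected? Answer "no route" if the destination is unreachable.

No entry's prefix contains 115.162.19.74; there is no default route.

no route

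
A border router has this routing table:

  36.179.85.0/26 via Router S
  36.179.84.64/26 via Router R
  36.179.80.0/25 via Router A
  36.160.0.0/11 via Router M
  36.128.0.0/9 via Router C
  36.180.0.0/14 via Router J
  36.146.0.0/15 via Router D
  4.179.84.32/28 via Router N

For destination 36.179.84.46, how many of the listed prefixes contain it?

Prefixes containing 36.179.84.46:
  36.128.0.0/9 (36.128.0.0 - 36.255.255.255)
  36.160.0.0/11 (36.160.0.0 - 36.191.255.255)
Total matching entries: 2.

2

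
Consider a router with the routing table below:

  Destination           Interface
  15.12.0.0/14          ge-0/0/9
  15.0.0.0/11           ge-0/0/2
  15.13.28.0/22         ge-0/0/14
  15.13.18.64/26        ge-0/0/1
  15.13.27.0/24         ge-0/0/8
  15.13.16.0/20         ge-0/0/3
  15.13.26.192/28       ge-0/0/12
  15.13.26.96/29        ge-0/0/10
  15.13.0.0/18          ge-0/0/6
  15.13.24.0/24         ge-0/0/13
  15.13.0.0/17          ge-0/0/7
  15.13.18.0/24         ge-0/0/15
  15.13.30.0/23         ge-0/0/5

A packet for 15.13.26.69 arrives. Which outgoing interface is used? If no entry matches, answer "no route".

Routes whose prefix contains 15.13.26.69:
  15.0.0.0/11 (15.0.0.0 - 15.31.255.255) -> ge-0/0/2
  15.12.0.0/14 (15.12.0.0 - 15.15.255.255) -> ge-0/0/9
  15.13.0.0/17 (15.13.0.0 - 15.13.127.255) -> ge-0/0/7
  15.13.0.0/18 (15.13.0.0 - 15.13.63.255) -> ge-0/0/6
  15.13.16.0/20 (15.13.16.0 - 15.13.31.255) -> ge-0/0/3
More-specific entries that do NOT match:
  15.13.26.96/29 (15.13.26.96 - 15.13.26.103) does not contain 15.13.26.69
  15.13.26.192/28 (15.13.26.192 - 15.13.26.207) does not contain 15.13.26.69
  15.13.18.64/26 (15.13.18.64 - 15.13.18.127) does not contain 15.13.26.69
  15.13.27.0/24 (15.13.27.0 - 15.13.27.255) does not contain 15.13.26.69
  15.13.24.0/24 (15.13.24.0 - 15.13.24.255) does not contain 15.13.26.69
  15.13.18.0/24 (15.13.18.0 - 15.13.18.255) does not contain 15.13.26.69
  15.13.30.0/23 (15.13.30.0 - 15.13.31.255) does not contain 15.13.26.69
  15.13.28.0/22 (15.13.28.0 - 15.13.31.255) does not contain 15.13.26.69
Longest matching prefix is /20 -> interface ge-0/0/3.

ge-0/0/3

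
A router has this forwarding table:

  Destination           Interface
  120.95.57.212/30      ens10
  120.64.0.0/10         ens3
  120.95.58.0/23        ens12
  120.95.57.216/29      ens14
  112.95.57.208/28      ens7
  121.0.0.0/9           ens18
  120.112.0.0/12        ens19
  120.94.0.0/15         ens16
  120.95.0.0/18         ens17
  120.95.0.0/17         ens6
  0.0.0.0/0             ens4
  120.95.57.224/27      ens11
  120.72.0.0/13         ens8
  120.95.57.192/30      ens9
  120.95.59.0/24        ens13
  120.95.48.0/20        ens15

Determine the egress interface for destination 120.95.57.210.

ens15

Routes whose prefix contains 120.95.57.210:
  0.0.0.0/0 (default, matches everything) -> ens4
  120.64.0.0/10 (120.64.0.0 - 120.127.255.255) -> ens3
  120.94.0.0/15 (120.94.0.0 - 120.95.255.255) -> ens16
  120.95.0.0/17 (120.95.0.0 - 120.95.127.255) -> ens6
  120.95.0.0/18 (120.95.0.0 - 120.95.63.255) -> ens17
  120.95.48.0/20 (120.95.48.0 - 120.95.63.255) -> ens15
More-specific entries that do NOT match:
  120.95.57.212/30 (120.95.57.212 - 120.95.57.215) does not contain 120.95.57.210
  120.95.57.192/30 (120.95.57.192 - 120.95.57.195) does not contain 120.95.57.210
  120.95.57.216/29 (120.95.57.216 - 120.95.57.223) does not contain 120.95.57.210
  112.95.57.208/28 (112.95.57.208 - 112.95.57.223) does not contain 120.95.57.210
  120.95.57.224/27 (120.95.57.224 - 120.95.57.255) does not contain 120.95.57.210
  120.95.59.0/24 (120.95.59.0 - 120.95.59.255) does not contain 120.95.57.210
  120.95.58.0/23 (120.95.58.0 - 120.95.59.255) does not contain 120.95.57.210
Longest matching prefix is /20 -> interface ens15.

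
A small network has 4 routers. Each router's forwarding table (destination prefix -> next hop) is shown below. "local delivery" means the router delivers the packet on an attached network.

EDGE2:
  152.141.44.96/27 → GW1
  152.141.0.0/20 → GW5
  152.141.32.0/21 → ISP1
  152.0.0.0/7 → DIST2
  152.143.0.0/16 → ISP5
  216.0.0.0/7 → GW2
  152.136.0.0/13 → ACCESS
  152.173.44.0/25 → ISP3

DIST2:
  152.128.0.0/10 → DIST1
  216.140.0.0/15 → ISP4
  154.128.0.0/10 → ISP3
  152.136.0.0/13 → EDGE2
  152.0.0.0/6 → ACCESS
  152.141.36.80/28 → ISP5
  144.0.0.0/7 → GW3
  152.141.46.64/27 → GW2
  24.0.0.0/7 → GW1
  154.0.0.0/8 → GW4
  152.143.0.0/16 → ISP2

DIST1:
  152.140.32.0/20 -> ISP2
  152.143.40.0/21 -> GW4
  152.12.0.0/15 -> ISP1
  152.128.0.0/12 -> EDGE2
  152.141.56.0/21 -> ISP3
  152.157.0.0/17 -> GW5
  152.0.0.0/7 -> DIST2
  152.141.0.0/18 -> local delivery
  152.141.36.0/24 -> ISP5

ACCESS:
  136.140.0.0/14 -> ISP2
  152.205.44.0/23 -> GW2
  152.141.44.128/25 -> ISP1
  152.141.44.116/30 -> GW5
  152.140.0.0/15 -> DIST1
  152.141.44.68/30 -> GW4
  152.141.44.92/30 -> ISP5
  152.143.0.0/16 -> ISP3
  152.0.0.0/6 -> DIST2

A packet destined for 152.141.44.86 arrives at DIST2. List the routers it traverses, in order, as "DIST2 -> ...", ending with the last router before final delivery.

DIST2 -> EDGE2 -> ACCESS -> DIST1

At DIST2: longest match for 152.141.44.86 is 152.136.0.0/13 -> EDGE2
At EDGE2: longest match for 152.141.44.86 is 152.136.0.0/13 -> ACCESS
At ACCESS: longest match for 152.141.44.86 is 152.140.0.0/15 -> DIST1
At DIST1: longest match for 152.141.44.86 is 152.141.0.0/18 -> local delivery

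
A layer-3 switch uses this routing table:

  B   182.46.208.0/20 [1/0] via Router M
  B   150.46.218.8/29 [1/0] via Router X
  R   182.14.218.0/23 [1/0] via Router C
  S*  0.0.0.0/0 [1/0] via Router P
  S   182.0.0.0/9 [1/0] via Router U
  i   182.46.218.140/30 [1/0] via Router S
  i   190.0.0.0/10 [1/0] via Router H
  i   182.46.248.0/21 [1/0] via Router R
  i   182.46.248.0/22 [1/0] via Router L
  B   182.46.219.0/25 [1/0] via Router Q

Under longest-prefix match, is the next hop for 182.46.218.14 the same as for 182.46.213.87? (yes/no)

182.46.218.14: longest match 182.46.208.0/20 -> Router M
182.46.213.87: longest match 182.46.208.0/20 -> Router M

yes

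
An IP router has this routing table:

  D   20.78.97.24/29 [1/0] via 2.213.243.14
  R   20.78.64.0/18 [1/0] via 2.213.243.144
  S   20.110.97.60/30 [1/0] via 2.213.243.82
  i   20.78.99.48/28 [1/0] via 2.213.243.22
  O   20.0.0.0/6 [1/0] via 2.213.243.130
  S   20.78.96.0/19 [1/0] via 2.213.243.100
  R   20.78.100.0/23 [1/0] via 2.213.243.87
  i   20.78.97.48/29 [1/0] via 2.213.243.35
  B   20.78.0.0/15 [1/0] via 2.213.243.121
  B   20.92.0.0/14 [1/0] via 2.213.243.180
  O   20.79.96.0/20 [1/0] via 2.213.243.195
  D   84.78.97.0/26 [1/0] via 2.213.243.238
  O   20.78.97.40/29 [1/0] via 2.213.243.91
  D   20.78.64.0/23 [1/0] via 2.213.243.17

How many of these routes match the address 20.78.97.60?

Prefixes containing 20.78.97.60:
  20.0.0.0/6 (20.0.0.0 - 23.255.255.255)
  20.78.0.0/15 (20.78.0.0 - 20.79.255.255)
  20.78.64.0/18 (20.78.64.0 - 20.78.127.255)
  20.78.96.0/19 (20.78.96.0 - 20.78.127.255)
Total matching entries: 4.

4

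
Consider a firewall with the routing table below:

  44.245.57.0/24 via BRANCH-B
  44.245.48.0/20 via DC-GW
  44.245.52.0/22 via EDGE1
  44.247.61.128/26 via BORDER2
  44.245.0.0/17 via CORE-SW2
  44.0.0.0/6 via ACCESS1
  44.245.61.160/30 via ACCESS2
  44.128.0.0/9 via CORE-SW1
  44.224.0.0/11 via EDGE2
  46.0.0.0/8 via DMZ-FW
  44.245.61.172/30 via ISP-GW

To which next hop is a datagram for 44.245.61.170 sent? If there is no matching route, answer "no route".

DC-GW

Routes whose prefix contains 44.245.61.170:
  44.0.0.0/6 (44.0.0.0 - 47.255.255.255) -> ACCESS1
  44.128.0.0/9 (44.128.0.0 - 44.255.255.255) -> CORE-SW1
  44.224.0.0/11 (44.224.0.0 - 44.255.255.255) -> EDGE2
  44.245.0.0/17 (44.245.0.0 - 44.245.127.255) -> CORE-SW2
  44.245.48.0/20 (44.245.48.0 - 44.245.63.255) -> DC-GW
More-specific entries that do NOT match:
  44.245.61.160/30 (44.245.61.160 - 44.245.61.163) does not contain 44.245.61.170
  44.245.61.172/30 (44.245.61.172 - 44.245.61.175) does not contain 44.245.61.170
  44.247.61.128/26 (44.247.61.128 - 44.247.61.191) does not contain 44.245.61.170
  44.245.57.0/24 (44.245.57.0 - 44.245.57.255) does not contain 44.245.61.170
  44.245.52.0/22 (44.245.52.0 - 44.245.55.255) does not contain 44.245.61.170
Longest matching prefix is /20 -> next hop DC-GW.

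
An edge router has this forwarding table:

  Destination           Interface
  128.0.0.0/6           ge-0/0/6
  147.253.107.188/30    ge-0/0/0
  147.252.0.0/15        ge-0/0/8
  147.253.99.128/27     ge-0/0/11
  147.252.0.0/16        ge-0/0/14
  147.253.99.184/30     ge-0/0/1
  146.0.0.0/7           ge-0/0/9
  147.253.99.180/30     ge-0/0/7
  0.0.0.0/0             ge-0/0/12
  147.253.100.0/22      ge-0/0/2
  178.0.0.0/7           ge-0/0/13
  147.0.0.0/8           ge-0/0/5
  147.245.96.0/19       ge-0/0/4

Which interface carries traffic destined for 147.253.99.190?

ge-0/0/8

Routes whose prefix contains 147.253.99.190:
  0.0.0.0/0 (default, matches everything) -> ge-0/0/12
  146.0.0.0/7 (146.0.0.0 - 147.255.255.255) -> ge-0/0/9
  147.0.0.0/8 (147.0.0.0 - 147.255.255.255) -> ge-0/0/5
  147.252.0.0/15 (147.252.0.0 - 147.253.255.255) -> ge-0/0/8
More-specific entries that do NOT match:
  147.253.107.188/30 (147.253.107.188 - 147.253.107.191) does not contain 147.253.99.190
  147.253.99.184/30 (147.253.99.184 - 147.253.99.187) does not contain 147.253.99.190
  147.253.99.180/30 (147.253.99.180 - 147.253.99.183) does not contain 147.253.99.190
  147.253.99.128/27 (147.253.99.128 - 147.253.99.159) does not contain 147.253.99.190
  147.253.100.0/22 (147.253.100.0 - 147.253.103.255) does not contain 147.253.99.190
  147.245.96.0/19 (147.245.96.0 - 147.245.127.255) does not contain 147.253.99.190
  147.252.0.0/16 (147.252.0.0 - 147.252.255.255) does not contain 147.253.99.190
Longest matching prefix is /15 -> interface ge-0/0/8.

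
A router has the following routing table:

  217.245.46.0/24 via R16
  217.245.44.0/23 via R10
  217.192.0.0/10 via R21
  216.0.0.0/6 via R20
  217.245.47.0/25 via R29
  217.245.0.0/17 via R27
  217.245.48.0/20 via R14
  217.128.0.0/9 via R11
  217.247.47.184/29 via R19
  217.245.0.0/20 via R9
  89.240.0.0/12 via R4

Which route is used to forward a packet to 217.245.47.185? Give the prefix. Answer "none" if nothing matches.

Entries matching 217.245.47.185:
  216.0.0.0/6 (216.0.0.0 - 219.255.255.255)
  217.128.0.0/9 (217.128.0.0 - 217.255.255.255)
  217.192.0.0/10 (217.192.0.0 - 217.255.255.255)
  217.245.0.0/17 (217.245.0.0 - 217.245.127.255)
Most specific is 217.245.0.0/17.

217.245.0.0/17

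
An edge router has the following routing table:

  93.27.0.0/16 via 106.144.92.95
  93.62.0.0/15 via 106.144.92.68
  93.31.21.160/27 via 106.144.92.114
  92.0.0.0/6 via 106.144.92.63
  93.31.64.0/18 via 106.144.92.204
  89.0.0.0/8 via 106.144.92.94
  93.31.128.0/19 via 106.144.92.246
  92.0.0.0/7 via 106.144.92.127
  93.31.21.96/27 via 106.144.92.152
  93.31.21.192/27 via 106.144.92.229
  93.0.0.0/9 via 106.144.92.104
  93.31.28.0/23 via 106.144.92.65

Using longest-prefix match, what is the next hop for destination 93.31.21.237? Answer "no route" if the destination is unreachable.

Routes whose prefix contains 93.31.21.237:
  92.0.0.0/6 (92.0.0.0 - 95.255.255.255) -> 106.144.92.63
  92.0.0.0/7 (92.0.0.0 - 93.255.255.255) -> 106.144.92.127
  93.0.0.0/9 (93.0.0.0 - 93.127.255.255) -> 106.144.92.104
More-specific entries that do NOT match:
  93.31.21.160/27 (93.31.21.160 - 93.31.21.191) does not contain 93.31.21.237
  93.31.21.96/27 (93.31.21.96 - 93.31.21.127) does not contain 93.31.21.237
  93.31.21.192/27 (93.31.21.192 - 93.31.21.223) does not contain 93.31.21.237
  93.31.28.0/23 (93.31.28.0 - 93.31.29.255) does not contain 93.31.21.237
  93.31.128.0/19 (93.31.128.0 - 93.31.159.255) does not contain 93.31.21.237
  93.31.64.0/18 (93.31.64.0 - 93.31.127.255) does not contain 93.31.21.237
  93.27.0.0/16 (93.27.0.0 - 93.27.255.255) does not contain 93.31.21.237
  93.62.0.0/15 (93.62.0.0 - 93.63.255.255) does not contain 93.31.21.237
Longest matching prefix is /9 -> next hop 106.144.92.104.

106.144.92.104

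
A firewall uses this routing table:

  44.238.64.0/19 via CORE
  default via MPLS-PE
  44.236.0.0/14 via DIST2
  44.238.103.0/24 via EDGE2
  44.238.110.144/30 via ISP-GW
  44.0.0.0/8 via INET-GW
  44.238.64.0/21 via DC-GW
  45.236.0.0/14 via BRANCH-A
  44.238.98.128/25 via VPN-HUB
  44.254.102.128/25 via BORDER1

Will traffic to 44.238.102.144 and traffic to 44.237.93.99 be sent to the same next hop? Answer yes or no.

44.238.102.144: longest match 44.236.0.0/14 -> DIST2
44.237.93.99: longest match 44.236.0.0/14 -> DIST2

yes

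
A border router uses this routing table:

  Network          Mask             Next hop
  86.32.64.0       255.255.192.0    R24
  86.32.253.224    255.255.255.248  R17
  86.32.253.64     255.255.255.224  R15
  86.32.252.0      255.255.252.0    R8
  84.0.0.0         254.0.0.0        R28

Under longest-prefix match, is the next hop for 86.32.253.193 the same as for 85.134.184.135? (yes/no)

no

86.32.253.193: longest match 86.32.252.0/22 -> R8
85.134.184.135: longest match 84.0.0.0/7 -> R28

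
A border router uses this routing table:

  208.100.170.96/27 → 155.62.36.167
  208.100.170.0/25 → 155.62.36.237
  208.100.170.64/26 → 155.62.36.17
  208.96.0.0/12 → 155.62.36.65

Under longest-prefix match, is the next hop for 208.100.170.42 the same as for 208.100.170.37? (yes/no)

yes

208.100.170.42: longest match 208.100.170.0/25 -> 155.62.36.237
208.100.170.37: longest match 208.100.170.0/25 -> 155.62.36.237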